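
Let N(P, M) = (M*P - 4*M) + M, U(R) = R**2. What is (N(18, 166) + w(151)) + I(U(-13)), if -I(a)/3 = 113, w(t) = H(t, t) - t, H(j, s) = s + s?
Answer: 2302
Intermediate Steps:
H(j, s) = 2*s
w(t) = t (w(t) = 2*t - t = t)
I(a) = -339 (I(a) = -3*113 = -339)
N(P, M) = -3*M + M*P (N(P, M) = (-4*M + M*P) + M = -3*M + M*P)
(N(18, 166) + w(151)) + I(U(-13)) = (166*(-3 + 18) + 151) - 339 = (166*15 + 151) - 339 = (2490 + 151) - 339 = 2641 - 339 = 2302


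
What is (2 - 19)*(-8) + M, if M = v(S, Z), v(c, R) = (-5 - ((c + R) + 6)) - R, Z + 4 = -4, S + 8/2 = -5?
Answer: 150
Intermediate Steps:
S = -9 (S = -4 - 5 = -9)
Z = -8 (Z = -4 - 4 = -8)
v(c, R) = -11 - c - 2*R (v(c, R) = (-5 - ((R + c) + 6)) - R = (-5 - (6 + R + c)) - R = (-5 + (-6 - R - c)) - R = (-11 - R - c) - R = -11 - c - 2*R)
M = 14 (M = -11 - 1*(-9) - 2*(-8) = -11 + 9 + 16 = 14)
(2 - 19)*(-8) + M = (2 - 19)*(-8) + 14 = -17*(-8) + 14 = 136 + 14 = 150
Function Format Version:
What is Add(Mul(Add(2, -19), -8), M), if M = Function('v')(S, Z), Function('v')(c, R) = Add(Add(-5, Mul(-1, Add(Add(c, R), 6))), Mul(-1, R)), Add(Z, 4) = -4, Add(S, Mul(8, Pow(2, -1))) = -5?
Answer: 150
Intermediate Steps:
S = -9 (S = Add(-4, -5) = -9)
Z = -8 (Z = Add(-4, -4) = -8)
Function('v')(c, R) = Add(-11, Mul(-1, c), Mul(-2, R)) (Function('v')(c, R) = Add(Add(-5, Mul(-1, Add(Add(R, c), 6))), Mul(-1, R)) = Add(Add(-5, Mul(-1, Add(6, R, c))), Mul(-1, R)) = Add(Add(-5, Add(-6, Mul(-1, R), Mul(-1, c))), Mul(-1, R)) = Add(Add(-11, Mul(-1, R), Mul(-1, c)), Mul(-1, R)) = Add(-11, Mul(-1, c), Mul(-2, R)))
M = 14 (M = Add(-11, Mul(-1, -9), Mul(-2, -8)) = Add(-11, 9, 16) = 14)
Add(Mul(Add(2, -19), -8), M) = Add(Mul(Add(2, -19), -8), 14) = Add(Mul(-17, -8), 14) = Add(136, 14) = 150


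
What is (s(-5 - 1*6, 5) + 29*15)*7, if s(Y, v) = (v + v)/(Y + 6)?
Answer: 3031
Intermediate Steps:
s(Y, v) = 2*v/(6 + Y) (s(Y, v) = (2*v)/(6 + Y) = 2*v/(6 + Y))
(s(-5 - 1*6, 5) + 29*15)*7 = (2*5/(6 + (-5 - 1*6)) + 29*15)*7 = (2*5/(6 + (-5 - 6)) + 435)*7 = (2*5/(6 - 11) + 435)*7 = (2*5/(-5) + 435)*7 = (2*5*(-⅕) + 435)*7 = (-2 + 435)*7 = 433*7 = 3031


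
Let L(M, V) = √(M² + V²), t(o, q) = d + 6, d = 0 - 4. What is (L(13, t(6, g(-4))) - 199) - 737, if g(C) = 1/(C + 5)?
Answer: -936 + √173 ≈ -922.85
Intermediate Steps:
d = -4
g(C) = 1/(5 + C)
t(o, q) = 2 (t(o, q) = -4 + 6 = 2)
(L(13, t(6, g(-4))) - 199) - 737 = (√(13² + 2²) - 199) - 737 = (√(169 + 4) - 199) - 737 = (√173 - 199) - 737 = (-199 + √173) - 737 = -936 + √173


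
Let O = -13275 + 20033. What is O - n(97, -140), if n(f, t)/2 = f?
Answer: 6564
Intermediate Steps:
n(f, t) = 2*f
O = 6758
O - n(97, -140) = 6758 - 2*97 = 6758 - 1*194 = 6758 - 194 = 6564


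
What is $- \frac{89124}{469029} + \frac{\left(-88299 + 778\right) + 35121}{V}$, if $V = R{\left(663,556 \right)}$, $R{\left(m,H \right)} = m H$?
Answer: $- \frac{4785893456}{14408101851} \approx -0.33217$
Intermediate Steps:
$R{\left(m,H \right)} = H m$
$V = 368628$ ($V = 556 \cdot 663 = 368628$)
$- \frac{89124}{469029} + \frac{\left(-88299 + 778\right) + 35121}{V} = - \frac{89124}{469029} + \frac{\left(-88299 + 778\right) + 35121}{368628} = \left(-89124\right) \frac{1}{469029} + \left(-87521 + 35121\right) \frac{1}{368628} = - \frac{29708}{156343} - \frac{13100}{92157} = - \frac{4785893456}{14408101851}$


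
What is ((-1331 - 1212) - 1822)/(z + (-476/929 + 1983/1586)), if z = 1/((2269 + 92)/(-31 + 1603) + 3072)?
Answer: -10357809496977150/1751838313021 ≈ -5912.5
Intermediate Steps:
z = 524/1610515 (z = 1/(2361/1572 + 3072) = 1/(2361*(1/1572) + 3072) = 1/(787/524 + 3072) = 1/(1610515/524) = 524/1610515 ≈ 0.00032536)
((-1331 - 1212) - 1822)/(z + (-476/929 + 1983/1586)) = ((-1331 - 1212) - 1822)/(524/1610515 + (-476/929 + 1983/1586)) = (-2543 - 1822)/(524/1610515 + (-476*1/929 + 1983*(1/1586))) = -4365/(524/1610515 + (-476/929 + 1983/1586)) = -4365/(524/1610515 + 1087271/1473394) = -4365/1751838313021/2372923137910 = -4365*2372923137910/1751838313021 = -10357809496977150/1751838313021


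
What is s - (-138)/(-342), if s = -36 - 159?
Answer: -11138/57 ≈ -195.40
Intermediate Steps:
s = -195
s - (-138)/(-342) = -195 - (-138)/(-342) = -195 - (-138)*(-1)/342 = -195 - 1*23/57 = -195 - 23/57 = -11138/57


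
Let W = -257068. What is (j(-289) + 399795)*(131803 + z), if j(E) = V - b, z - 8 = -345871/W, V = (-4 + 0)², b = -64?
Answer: 1935665545085375/36724 ≈ 5.2708e+10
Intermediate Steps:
V = 16 (V = (-4)² = 16)
z = 2402415/257068 (z = 8 - 345871/(-257068) = 8 - 345871*(-1/257068) = 8 + 345871/257068 = 2402415/257068 ≈ 9.3454)
j(E) = 80 (j(E) = 16 - 1*(-64) = 16 + 64 = 80)
(j(-289) + 399795)*(131803 + z) = (80 + 399795)*(131803 + 2402415/257068) = 399875*(33884736019/257068) = 1935665545085375/36724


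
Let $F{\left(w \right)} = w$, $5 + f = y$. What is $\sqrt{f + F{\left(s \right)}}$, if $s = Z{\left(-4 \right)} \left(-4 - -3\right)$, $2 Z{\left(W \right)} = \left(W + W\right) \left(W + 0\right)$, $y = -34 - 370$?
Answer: $5 i \sqrt{17} \approx 20.616 i$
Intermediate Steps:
$y = -404$ ($y = -34 - 370 = -404$)
$Z{\left(W \right)} = W^{2}$ ($Z{\left(W \right)} = \frac{\left(W + W\right) \left(W + 0\right)}{2} = \frac{2 W W}{2} = \frac{2 W^{2}}{2} = W^{2}$)
$f = -409$ ($f = -5 - 404 = -409$)
$s = -16$ ($s = \left(-4\right)^{2} \left(-4 - -3\right) = 16 \left(-4 + 3\right) = 16 \left(-1\right) = -16$)
$\sqrt{f + F{\left(s \right)}} = \sqrt{-409 - 16} = \sqrt{-425} = 5 i \sqrt{17}$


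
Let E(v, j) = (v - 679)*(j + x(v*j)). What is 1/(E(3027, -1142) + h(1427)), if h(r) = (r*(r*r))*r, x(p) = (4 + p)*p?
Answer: 1/28062012827279385 ≈ 3.5635e-17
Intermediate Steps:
x(p) = p*(4 + p)
E(v, j) = (-679 + v)*(j + j*v*(4 + j*v)) (E(v, j) = (v - 679)*(j + (v*j)*(4 + v*j)) = (-679 + v)*(j + (j*v)*(4 + j*v)) = (-679 + v)*(j + j*v*(4 + j*v)))
h(r) = r**4 (h(r) = (r*r**2)*r = r**3*r = r**4)
1/(E(3027, -1142) + h(1427)) = 1/(-1142*(-679 + 3027 + 3027**2*(4 - 1142*3027) - 679*3027*(4 - 1142*3027)) + 1427**4) = 1/(-1142*(-679 + 3027 + 9162729*(4 - 3456834) - 679*3027*(4 - 3456834)) + 4146635796241) = 1/(-1142*(-679 + 3027 + 9162729*(-3456830) - 679*3027*(-3456830)) + 4146635796241) = 1/(-1142*(-679 + 3027 - 31673996489070 + 7104936774390) + 4146635796241) = 1/(-1142*(-24569059712332) + 4146635796241) = 1/(28057866191483144 + 4146635796241) = 1/28062012827279385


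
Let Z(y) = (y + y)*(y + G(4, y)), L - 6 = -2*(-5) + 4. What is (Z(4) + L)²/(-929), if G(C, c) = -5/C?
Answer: -1764/929 ≈ -1.8988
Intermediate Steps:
L = 20 (L = 6 + (-2*(-5) + 4) = 6 + (10 + 4) = 6 + 14 = 20)
Z(y) = 2*y*(-5/4 + y) (Z(y) = (y + y)*(y - 5/4) = (2*y)*(y - 5*¼) = (2*y)*(y - 5/4) = (2*y)*(-5/4 + y) = 2*y*(-5/4 + y))
(Z(4) + L)²/(-929) = ((½)*4*(-5 + 4*4) + 20)²/(-929) = ((½)*4*(-5 + 16) + 20)²*(-1/929) = ((½)*4*11 + 20)²*(-1/929) = (22 + 20)²*(-1/929) = 42²*(-1/929) = 1764*(-1/929) = -1764/929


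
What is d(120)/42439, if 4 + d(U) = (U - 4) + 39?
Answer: 151/42439 ≈ 0.0035580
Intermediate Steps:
d(U) = 31 + U (d(U) = -4 + ((U - 4) + 39) = -4 + ((-4 + U) + 39) = -4 + (35 + U) = 31 + U)
d(120)/42439 = (31 + 120)/42439 = 151*(1/42439) = 151/42439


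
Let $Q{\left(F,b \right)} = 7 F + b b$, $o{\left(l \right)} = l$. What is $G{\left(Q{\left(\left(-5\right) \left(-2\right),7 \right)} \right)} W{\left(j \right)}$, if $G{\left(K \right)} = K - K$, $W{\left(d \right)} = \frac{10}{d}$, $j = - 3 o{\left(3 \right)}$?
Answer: $0$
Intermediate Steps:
$j = -9$ ($j = \left(-3\right) 3 = -9$)
$Q{\left(F,b \right)} = b^{2} + 7 F$ ($Q{\left(F,b \right)} = 7 F + b^{2} = b^{2} + 7 F$)
$G{\left(K \right)} = 0$
$G{\left(Q{\left(\left(-5\right) \left(-2\right),7 \right)} \right)} W{\left(j \right)} = 0 \frac{10}{-9} = 0 \cdot 10 \left(- \frac{1}{9}\right) = 0 \left(- \frac{10}{9}\right) = 0$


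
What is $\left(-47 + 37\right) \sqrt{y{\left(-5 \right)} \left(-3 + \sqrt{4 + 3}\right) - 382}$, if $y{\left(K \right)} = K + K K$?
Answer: $- 10 i \sqrt{442 - 20 \sqrt{7}} \approx - 197.25 i$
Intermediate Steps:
$y{\left(K \right)} = K + K^{2}$
$\left(-47 + 37\right) \sqrt{y{\left(-5 \right)} \left(-3 + \sqrt{4 + 3}\right) - 382} = \left(-47 + 37\right) \sqrt{- 5 \left(1 - 5\right) \left(-3 + \sqrt{4 + 3}\right) - 382} = - 10 \sqrt{\left(-5\right) \left(-4\right) \left(-3 + \sqrt{7}\right) - 382} = - 10 \sqrt{20 \left(-3 + \sqrt{7}\right) - 382} = - 10 \sqrt{\left(-60 + 20 \sqrt{7}\right) - 382} = - 10 \sqrt{-442 + 20 \sqrt{7}}$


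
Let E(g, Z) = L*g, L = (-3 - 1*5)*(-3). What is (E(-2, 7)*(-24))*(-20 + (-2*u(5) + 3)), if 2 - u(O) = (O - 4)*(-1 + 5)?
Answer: -14976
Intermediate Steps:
u(O) = 18 - 4*O (u(O) = 2 - (O - 4)*(-1 + 5) = 2 - (-4 + O)*4 = 2 - (-16 + 4*O) = 2 + (16 - 4*O) = 18 - 4*O)
L = 24 (L = (-3 - 5)*(-3) = -8*(-3) = 24)
E(g, Z) = 24*g
(E(-2, 7)*(-24))*(-20 + (-2*u(5) + 3)) = ((24*(-2))*(-24))*(-20 + (-2*(18 - 4*5) + 3)) = (-48*(-24))*(-20 + (-2*(18 - 20) + 3)) = 1152*(-20 + (-2*(-2) + 3)) = 1152*(-20 + (4 + 3)) = 1152*(-20 + 7) = 1152*(-13) = -14976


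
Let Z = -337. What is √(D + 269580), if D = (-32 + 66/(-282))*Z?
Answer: 3*√68833145/47 ≈ 529.57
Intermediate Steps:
D = 510555/47 (D = (-32 + 66/(-282))*(-337) = (-32 + 66*(-1/282))*(-337) = (-32 - 11/47)*(-337) = -1515/47*(-337) = 510555/47 ≈ 10863.)
√(D + 269580) = √(510555/47 + 269580) = √(13180815/47) = 3*√68833145/47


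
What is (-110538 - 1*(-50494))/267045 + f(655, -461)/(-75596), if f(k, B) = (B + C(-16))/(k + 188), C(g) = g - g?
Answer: -1275442193029/5672697003420 ≈ -0.22484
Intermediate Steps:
C(g) = 0
f(k, B) = B/(188 + k) (f(k, B) = (B + 0)/(k + 188) = B/(188 + k))
(-110538 - 1*(-50494))/267045 + f(655, -461)/(-75596) = (-110538 - 1*(-50494))/267045 - 461/(188 + 655)/(-75596) = (-110538 + 50494)*(1/267045) - 461/843*(-1/75596) = -60044*1/267045 - 461*1/843*(-1/75596) = -60044/267045 - 461/843*(-1/75596) = -60044/267045 + 461/63727428 = -1275442193029/5672697003420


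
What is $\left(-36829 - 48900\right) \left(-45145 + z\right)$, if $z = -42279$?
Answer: $7494772096$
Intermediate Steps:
$\left(-36829 - 48900\right) \left(-45145 + z\right) = \left(-36829 - 48900\right) \left(-45145 - 42279\right) = \left(-85729\right) \left(-87424\right) = 7494772096$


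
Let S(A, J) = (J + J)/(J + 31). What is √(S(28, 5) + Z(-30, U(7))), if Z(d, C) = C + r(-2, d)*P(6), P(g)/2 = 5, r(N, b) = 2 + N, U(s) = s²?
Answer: √1774/6 ≈ 7.0198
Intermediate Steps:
P(g) = 10 (P(g) = 2*5 = 10)
S(A, J) = 2*J/(31 + J) (S(A, J) = (2*J)/(31 + J) = 2*J/(31 + J))
Z(d, C) = C (Z(d, C) = C + (2 - 2)*10 = C + 0*10 = C + 0 = C)
√(S(28, 5) + Z(-30, U(7))) = √(2*5/(31 + 5) + 7²) = √(2*5/36 + 49) = √(2*5*(1/36) + 49) = √(5/18 + 49) = √(887/18) = √1774/6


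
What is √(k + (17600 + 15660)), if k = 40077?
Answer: √73337 ≈ 270.81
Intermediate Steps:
√(k + (17600 + 15660)) = √(40077 + (17600 + 15660)) = √(40077 + 33260) = √73337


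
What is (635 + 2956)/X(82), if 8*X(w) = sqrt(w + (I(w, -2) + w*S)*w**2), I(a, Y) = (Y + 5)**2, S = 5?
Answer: 4788*sqrt(2817438)/469573 ≈ 17.115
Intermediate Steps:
I(a, Y) = (5 + Y)**2
X(w) = sqrt(w + w**2*(9 + 5*w))/8 (X(w) = sqrt(w + ((5 - 2)**2 + w*5)*w**2)/8 = sqrt(w + (3**2 + 5*w)*w**2)/8 = sqrt(w + (9 + 5*w)*w**2)/8 = sqrt(w + w**2*(9 + 5*w))/8)
(635 + 2956)/X(82) = (635 + 2956)/((sqrt(82*(1 + 5*82**2 + 9*82))/8)) = 3591/((sqrt(82*(1 + 5*6724 + 738))/8)) = 3591/((sqrt(82*(1 + 33620 + 738))/8)) = 3591/((sqrt(82*34359)/8)) = 3591/((sqrt(2817438)/8)) = 3591*(4*sqrt(2817438)/1408719) = 4788*sqrt(2817438)/469573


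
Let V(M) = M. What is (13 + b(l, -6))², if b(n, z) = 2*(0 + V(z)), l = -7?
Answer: 1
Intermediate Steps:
b(n, z) = 2*z (b(n, z) = 2*(0 + z) = 2*z)
(13 + b(l, -6))² = (13 + 2*(-6))² = (13 - 12)² = 1² = 1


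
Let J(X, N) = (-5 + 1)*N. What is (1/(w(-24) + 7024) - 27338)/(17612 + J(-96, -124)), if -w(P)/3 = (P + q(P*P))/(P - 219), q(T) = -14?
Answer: -15552752147/10301749848 ≈ -1.5097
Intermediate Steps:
J(X, N) = -4*N
w(P) = -3*(-14 + P)/(-219 + P) (w(P) = -3*(P - 14)/(P - 219) = -3*(-14 + P)/(-219 + P))
(1/(w(-24) + 7024) - 27338)/(17612 + J(-96, -124)) = (1/(3*(14 - 1*(-24))/(-219 - 24) + 7024) - 27338)/(17612 - 4*(-124)) = (1/(3*(14 + 24)/(-243) + 7024) - 27338)/(17612 + 496) = (1/(3*(-1/243)*38 + 7024) - 27338)/18108 = (1/(-38/81 + 7024) - 27338)*(1/18108) = (1/(568906/81) - 27338)*(1/18108) = (81/568906 - 27338)*(1/18108) = -15552752147/568906*1/18108 = -15552752147/10301749848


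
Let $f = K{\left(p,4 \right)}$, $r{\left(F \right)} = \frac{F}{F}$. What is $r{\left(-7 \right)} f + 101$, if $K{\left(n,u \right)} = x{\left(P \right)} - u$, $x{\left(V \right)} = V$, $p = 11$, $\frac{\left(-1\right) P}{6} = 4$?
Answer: $73$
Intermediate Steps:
$P = -24$ ($P = \left(-6\right) 4 = -24$)
$r{\left(F \right)} = 1$
$K{\left(n,u \right)} = -24 - u$
$f = -28$ ($f = -24 - 4 = -28$)
$r{\left(-7 \right)} f + 101 = 1 \left(-28\right) + 101 = -28 + 101 = 73$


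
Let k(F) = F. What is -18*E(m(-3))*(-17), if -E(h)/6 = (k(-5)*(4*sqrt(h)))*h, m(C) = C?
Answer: -110160*I*sqrt(3) ≈ -1.908e+5*I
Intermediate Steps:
E(h) = 120*h**(3/2) (E(h) = -6*(-20*sqrt(h))*h = -(-120)*h**(3/2) = 120*h**(3/2))
-18*E(m(-3))*(-17) = -2160*(-3)**(3/2)*(-17) = -2160*(-3*I*sqrt(3))*(-17) = -(-6480)*I*sqrt(3)*(-17) = (6480*I*sqrt(3))*(-17) = -110160*I*sqrt(3)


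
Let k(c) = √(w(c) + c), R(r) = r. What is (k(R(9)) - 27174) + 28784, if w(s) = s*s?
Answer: 1610 + 3*√10 ≈ 1619.5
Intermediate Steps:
w(s) = s²
k(c) = √(c + c²) (k(c) = √(c² + c) = √(c + c²))
(k(R(9)) - 27174) + 28784 = (√(9*(1 + 9)) - 27174) + 28784 = (√(9*10) - 27174) + 28784 = (√90 - 27174) + 28784 = (3*√10 - 27174) + 28784 = (-27174 + 3*√10) + 28784 = 1610 + 3*√10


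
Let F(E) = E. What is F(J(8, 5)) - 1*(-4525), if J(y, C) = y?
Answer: 4533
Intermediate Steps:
F(J(8, 5)) - 1*(-4525) = 8 - 1*(-4525) = 8 + 4525 = 4533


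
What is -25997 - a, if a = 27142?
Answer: -53139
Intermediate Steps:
-25997 - a = -25997 - 1*27142 = -25997 - 27142 = -53139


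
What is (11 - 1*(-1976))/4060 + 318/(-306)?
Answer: -113843/207060 ≈ -0.54981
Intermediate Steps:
(11 - 1*(-1976))/4060 + 318/(-306) = (11 + 1976)*(1/4060) + 318*(-1/306) = 1987*(1/4060) - 53/51 = 1987/4060 - 53/51 = -113843/207060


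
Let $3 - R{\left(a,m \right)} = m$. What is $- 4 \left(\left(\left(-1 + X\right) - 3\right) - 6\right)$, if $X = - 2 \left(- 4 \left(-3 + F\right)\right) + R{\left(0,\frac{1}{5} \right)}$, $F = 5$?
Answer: $- \frac{176}{5} \approx -35.2$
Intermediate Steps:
$R{\left(a,m \right)} = 3 - m$
$X = \frac{94}{5}$ ($X = - 2 \left(- 4 \left(-3 + 5\right)\right) + \left(3 - \frac{1}{5}\right) = - 2 \left(\left(-4\right) 2\right) + \left(3 - \frac{1}{5}\right) = \left(-2\right) \left(-8\right) + \left(3 - \frac{1}{5}\right) = 16 + \frac{14}{5} = \frac{94}{5} \approx 18.8$)
$- 4 \left(\left(\left(-1 + X\right) - 3\right) - 6\right) = - 4 \left(\left(\left(-1 + \frac{94}{5}\right) - 3\right) - 6\right) = - 4 \left(\left(\frac{89}{5} - 3\right) - 6\right) = - 4 \left(\frac{74}{5} - 6\right) = \left(-4\right) \frac{44}{5} = - \frac{176}{5}$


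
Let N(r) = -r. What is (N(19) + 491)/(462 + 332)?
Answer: 236/397 ≈ 0.59446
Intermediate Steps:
(N(19) + 491)/(462 + 332) = (-1*19 + 491)/(462 + 332) = (-19 + 491)/794 = 472*(1/794) = 236/397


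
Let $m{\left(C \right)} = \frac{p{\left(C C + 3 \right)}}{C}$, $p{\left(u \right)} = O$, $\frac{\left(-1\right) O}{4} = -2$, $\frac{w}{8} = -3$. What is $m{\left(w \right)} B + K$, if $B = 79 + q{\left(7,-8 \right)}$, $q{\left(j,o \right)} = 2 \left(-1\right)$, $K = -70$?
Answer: $- \frac{287}{3} \approx -95.667$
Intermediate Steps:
$w = -24$ ($w = 8 \left(-3\right) = -24$)
$O = 8$ ($O = \left(-4\right) \left(-2\right) = 8$)
$q{\left(j,o \right)} = -2$
$p{\left(u \right)} = 8$
$m{\left(C \right)} = \frac{8}{C}$
$B = 77$ ($B = 79 - 2 = 77$)
$m{\left(w \right)} B + K = \frac{8}{-24} \cdot 77 - 70 = 8 \left(- \frac{1}{24}\right) 77 - 70 = \left(- \frac{1}{3}\right) 77 - 70 = - \frac{77}{3} - 70 = - \frac{287}{3}$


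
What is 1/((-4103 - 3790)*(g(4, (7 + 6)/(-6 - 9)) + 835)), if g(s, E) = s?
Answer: -1/6622227 ≈ -1.5101e-7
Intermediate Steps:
1/((-4103 - 3790)*(g(4, (7 + 6)/(-6 - 9)) + 835)) = 1/((-4103 - 3790)*(4 + 835)) = 1/(-7893*839) = -1/7893*1/839 = -1/6622227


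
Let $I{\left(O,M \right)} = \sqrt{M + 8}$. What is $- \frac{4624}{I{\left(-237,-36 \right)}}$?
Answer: $\frac{2312 i \sqrt{7}}{7} \approx 873.85 i$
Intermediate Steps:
$I{\left(O,M \right)} = \sqrt{8 + M}$
$- \frac{4624}{I{\left(-237,-36 \right)}} = - \frac{4624}{\sqrt{8 - 36}} = - \frac{4624}{\sqrt{-28}} = - \frac{4624}{2 i \sqrt{7}} = - 4624 \left(- \frac{i \sqrt{7}}{14}\right) = \frac{2312 i \sqrt{7}}{7}$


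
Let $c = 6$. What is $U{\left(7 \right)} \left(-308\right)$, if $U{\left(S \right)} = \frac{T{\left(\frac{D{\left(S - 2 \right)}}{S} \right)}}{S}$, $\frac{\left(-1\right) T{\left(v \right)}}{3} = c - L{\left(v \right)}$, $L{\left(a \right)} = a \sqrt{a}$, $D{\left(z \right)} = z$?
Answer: $792 - \frac{660 \sqrt{35}}{49} \approx 712.31$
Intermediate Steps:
$L{\left(a \right)} = a^{\frac{3}{2}}$
$T{\left(v \right)} = -18 + 3 v^{\frac{3}{2}}$ ($T{\left(v \right)} = - 3 \left(6 - v^{\frac{3}{2}}\right) = -18 + 3 v^{\frac{3}{2}}$)
$U{\left(S \right)} = \frac{-18 + 3 \left(\frac{-2 + S}{S}\right)^{\frac{3}{2}}}{S}$ ($U{\left(S \right)} = \frac{-18 + 3 \left(\frac{S - 2}{S}\right)^{\frac{3}{2}}}{S} = \frac{-18 + 3 \left(\frac{-2 + S}{S}\right)^{\frac{3}{2}}}{S}$)
$U{\left(7 \right)} \left(-308\right) = \frac{3 \left(-6 + \left(\frac{-2 + 7}{7}\right)^{\frac{3}{2}}\right)}{7} \left(-308\right) = 3 \cdot \frac{1}{7} \left(-6 + \left(\frac{1}{7} \cdot 5\right)^{\frac{3}{2}}\right) \left(-308\right) = 3 \cdot \frac{1}{7} \left(-6 + \left(\frac{5}{7}\right)^{\frac{3}{2}}\right) \left(-308\right) = 3 \cdot \frac{1}{7} \left(-6 + \frac{5 \sqrt{35}}{49}\right) \left(-308\right) = \left(- \frac{18}{7} + \frac{15 \sqrt{35}}{343}\right) \left(-308\right) = 792 - \frac{660 \sqrt{35}}{49}$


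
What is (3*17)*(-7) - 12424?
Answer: -12781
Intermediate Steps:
(3*17)*(-7) - 12424 = 51*(-7) - 12424 = -357 - 12424 = -12781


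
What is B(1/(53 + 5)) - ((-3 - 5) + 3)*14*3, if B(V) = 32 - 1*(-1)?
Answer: 243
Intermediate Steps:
B(V) = 33 (B(V) = 32 + 1 = 33)
B(1/(53 + 5)) - ((-3 - 5) + 3)*14*3 = 33 - ((-3 - 5) + 3)*14*3 = 33 - (-8 + 3)*14*3 = 33 - (-5*14)*3 = 33 - (-70)*3 = 33 - 1*(-210) = 33 + 210 = 243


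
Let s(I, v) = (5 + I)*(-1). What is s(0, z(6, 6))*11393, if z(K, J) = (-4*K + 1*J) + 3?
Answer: -56965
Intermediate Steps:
z(K, J) = 3 + J - 4*K (z(K, J) = (-4*K + J) + 3 = (J - 4*K) + 3 = 3 + J - 4*K)
s(I, v) = -5 - I
s(0, z(6, 6))*11393 = (-5 - 1*0)*11393 = (-5 + 0)*11393 = -5*11393 = -56965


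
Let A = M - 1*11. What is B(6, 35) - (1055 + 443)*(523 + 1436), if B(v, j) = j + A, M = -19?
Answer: -2934577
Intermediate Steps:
A = -30 (A = -19 - 1*11 = -19 - 11 = -30)
B(v, j) = -30 + j (B(v, j) = j - 30 = -30 + j)
B(6, 35) - (1055 + 443)*(523 + 1436) = (-30 + 35) - (1055 + 443)*(523 + 1436) = 5 - 1498*1959 = 5 - 1*2934582 = 5 - 2934582 = -2934577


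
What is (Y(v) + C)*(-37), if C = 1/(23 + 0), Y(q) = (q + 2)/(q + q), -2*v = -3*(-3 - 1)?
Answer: -962/69 ≈ -13.942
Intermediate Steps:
v = -6 (v = -(-3)*(-3 - 1)/2 = -(-3)*(-4)/2 = -½*12 = -6)
Y(q) = (2 + q)/(2*q) (Y(q) = (2 + q)/((2*q)) = (2 + q)*(1/(2*q)) = (2 + q)/(2*q))
C = 1/23 ≈ 0.043478
(Y(v) + C)*(-37) = ((½)*(2 - 6)/(-6) + 1/23)*(-37) = ((½)*(-⅙)*(-4) + 1/23)*(-37) = (⅓ + 1/23)*(-37) = (26/69)*(-37) = -962/69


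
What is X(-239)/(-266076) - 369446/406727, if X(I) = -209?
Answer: -5169247787/5695804908 ≈ -0.90755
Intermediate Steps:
X(-239)/(-266076) - 369446/406727 = -209/(-266076) - 369446/406727 = -209*(-1/266076) - 369446*1/406727 = 11/14004 - 369446/406727 = -5169247787/5695804908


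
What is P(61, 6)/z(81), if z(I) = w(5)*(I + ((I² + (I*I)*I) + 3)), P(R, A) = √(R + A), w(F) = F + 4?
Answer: √67/4842774 ≈ 1.6902e-6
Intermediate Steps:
w(F) = 4 + F
P(R, A) = √(A + R)
z(I) = 27 + 9*I + 9*I² + 9*I³ (z(I) = (4 + 5)*(I + ((I² + (I*I)*I) + 3)) = 9*(I + ((I² + I²*I) + 3)) = 9*(I + ((I² + I³) + 3)) = 9*(I + (3 + I² + I³)) = 9*(3 + I + I² + I³) = 27 + 9*I + 9*I² + 9*I³)
P(61, 6)/z(81) = √(6 + 61)/(27 + 9*81 + 9*81² + 9*81³) = √67/(27 + 729 + 9*6561 + 9*531441) = √67/(27 + 729 + 59049 + 4782969) = √67/4842774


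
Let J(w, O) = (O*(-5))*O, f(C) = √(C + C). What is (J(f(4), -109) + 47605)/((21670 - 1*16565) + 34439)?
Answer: -1475/4943 ≈ -0.29840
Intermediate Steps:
f(C) = √2*√C (f(C) = √(2*C) = √2*√C)
J(w, O) = -5*O² (J(w, O) = (-5*O)*O = -5*O²)
(J(f(4), -109) + 47605)/((21670 - 1*16565) + 34439) = (-5*(-109)² + 47605)/((21670 - 1*16565) + 34439) = (-5*11881 + 47605)/((21670 - 16565) + 34439) = (-59405 + 47605)/(5105 + 34439) = -11800/39544 = -11800*1/39544 = -1475/4943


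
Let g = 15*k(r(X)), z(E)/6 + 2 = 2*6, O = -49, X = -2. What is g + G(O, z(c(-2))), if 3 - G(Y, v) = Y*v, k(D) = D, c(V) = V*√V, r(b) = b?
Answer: 2913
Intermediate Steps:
c(V) = V^(3/2)
z(E) = 60 (z(E) = -12 + 6*(2*6) = -12 + 6*12 = -12 + 72 = 60)
g = -30 (g = 15*(-2) = -30)
G(Y, v) = 3 - Y*v
g + G(O, z(c(-2))) = -30 + (3 - 1*(-49)*60) = -30 + (3 + 2940) = -30 + 2943 = 2913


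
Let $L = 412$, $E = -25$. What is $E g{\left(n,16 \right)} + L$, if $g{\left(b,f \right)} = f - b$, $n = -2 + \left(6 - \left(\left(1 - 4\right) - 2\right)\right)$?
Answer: $237$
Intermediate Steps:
$n = 9$ ($n = -2 + \left(6 - \left(-3 - 2\right)\right) = -2 + \left(6 - -5\right) = -2 + \left(6 + 5\right) = -2 + 11 = 9$)
$E g{\left(n,16 \right)} + L = - 25 \left(16 - 9\right) + 412 = \left(-25\right) 7 + 412 = -175 + 412 = 237$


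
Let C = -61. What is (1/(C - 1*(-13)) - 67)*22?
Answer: -35387/24 ≈ -1474.5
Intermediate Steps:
(1/(C - 1*(-13)) - 67)*22 = (1/(-61 - 1*(-13)) - 67)*22 = (1/(-61 + 13) - 67)*22 = (1/(-48) - 67)*22 = (-1/48 - 67)*22 = -3217/48*22 = -35387/24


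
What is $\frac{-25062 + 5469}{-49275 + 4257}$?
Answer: $\frac{2177}{5002} \approx 0.43523$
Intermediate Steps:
$\frac{-25062 + 5469}{-49275 + 4257} = - \frac{19593}{-45018} = \left(-19593\right) \left(- \frac{1}{45018}\right) = \frac{2177}{5002}$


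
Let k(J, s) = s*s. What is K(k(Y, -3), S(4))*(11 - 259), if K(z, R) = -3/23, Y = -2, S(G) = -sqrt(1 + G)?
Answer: 744/23 ≈ 32.348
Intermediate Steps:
k(J, s) = s**2
K(z, R) = -3/23 (K(z, R) = -3*1/23 = -3/23)
K(k(Y, -3), S(4))*(11 - 259) = -3*(11 - 259)/23 = -3/23*(-248) = 744/23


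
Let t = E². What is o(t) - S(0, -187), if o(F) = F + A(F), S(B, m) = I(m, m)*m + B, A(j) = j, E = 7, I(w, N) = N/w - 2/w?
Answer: 287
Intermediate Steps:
I(w, N) = -2/w + N/w
S(B, m) = -2 + B + m (S(B, m) = ((-2 + m)/m)*m + B = (-2 + m) + B = -2 + B + m)
t = 49 (t = 7² = 49)
o(F) = 2*F (o(F) = F + F = 2*F)
o(t) - S(0, -187) = 2*49 - (-2 + 0 - 187) = 98 - 1*(-189) = 98 + 189 = 287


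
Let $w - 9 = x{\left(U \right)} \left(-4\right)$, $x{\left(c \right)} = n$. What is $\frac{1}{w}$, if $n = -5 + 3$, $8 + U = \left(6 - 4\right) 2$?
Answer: $\frac{1}{17} \approx 0.058824$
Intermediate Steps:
$U = -4$ ($U = -8 + \left(6 - 4\right) 2 = -8 + 2 \cdot 2 = -8 + 4 = -4$)
$n = -2$
$x{\left(c \right)} = -2$
$w = 17$ ($w = 9 - -8 = 9 + 8 = 17$)
$\frac{1}{w} = \frac{1}{17}$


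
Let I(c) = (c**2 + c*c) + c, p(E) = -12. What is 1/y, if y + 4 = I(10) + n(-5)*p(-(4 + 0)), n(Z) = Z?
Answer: 1/266 ≈ 0.0037594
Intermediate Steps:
I(c) = c + 2*c**2 (I(c) = (c**2 + c**2) + c = 2*c**2 + c = c + 2*c**2)
y = 266 (y = -4 + (10*(1 + 2*10) - 5*(-12)) = -4 + (10*(1 + 20) + 60) = -4 + (10*21 + 60) = -4 + (210 + 60) = -4 + 270 = 266)
1/y = 1/266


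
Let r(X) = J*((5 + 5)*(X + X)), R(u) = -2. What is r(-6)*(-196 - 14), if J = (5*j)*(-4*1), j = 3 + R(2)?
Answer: -504000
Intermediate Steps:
j = 1 (j = 3 - 2 = 1)
J = -20 (J = (5*1)*(-4*1) = 5*(-4) = -20)
r(X) = -400*X (r(X) = -20*(5 + 5)*(X + X) = -200*2*X = -400*X)
r(-6)*(-196 - 14) = (-400*(-6))*(-196 - 14) = 2400*(-210) = -504000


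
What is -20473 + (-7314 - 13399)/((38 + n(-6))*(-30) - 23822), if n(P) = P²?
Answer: -533137153/26042 ≈ -20472.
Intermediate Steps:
-20473 + (-7314 - 13399)/((38 + n(-6))*(-30) - 23822) = -20473 + (-7314 - 13399)/((38 + (-6)²)*(-30) - 23822) = -20473 - 20713/((38 + 36)*(-30) - 23822) = -20473 - 20713/(74*(-30) - 23822) = -20473 - 20713/(-2220 - 23822) = -20473 - 20713/(-26042) = -20473 - 20713*(-1/26042) = -20473 + 20713/26042 = -533137153/26042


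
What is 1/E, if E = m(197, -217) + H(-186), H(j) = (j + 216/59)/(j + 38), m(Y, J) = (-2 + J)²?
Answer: 4366/209403105 ≈ 2.0850e-5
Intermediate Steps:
H(j) = (216/59 + j)/(38 + j) (H(j) = (j + 216*(1/59))/(38 + j) = (j + 216/59)/(38 + j) = (216/59 + j)/(38 + j))
E = 209403105/4366 (E = (-2 - 217)² + (216/59 - 186)/(38 - 186) = (-219)² - 10758/59/(-148) = 47961 - 1/148*(-10758/59) = 47961 + 5379/4366 = 209403105/4366 ≈ 47962.)
1/E = 1/(209403105/4366) = 4366/209403105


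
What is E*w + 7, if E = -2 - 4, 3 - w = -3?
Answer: -29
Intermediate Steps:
w = 6 (w = 3 - 1*(-3) = 3 + 3 = 6)
E = -6
E*w + 7 = -6*6 + 7 = -36 + 7 = -29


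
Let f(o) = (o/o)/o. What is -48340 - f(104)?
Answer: -5027361/104 ≈ -48340.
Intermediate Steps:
f(o) = 1/o
-48340 - f(104) = -48340 - 1/104 = -5027361/104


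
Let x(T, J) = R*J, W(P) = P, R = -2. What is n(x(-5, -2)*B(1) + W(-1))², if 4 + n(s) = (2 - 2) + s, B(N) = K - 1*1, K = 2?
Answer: 1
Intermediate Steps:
x(T, J) = -2*J
B(N) = 1 (B(N) = 2 - 1*1 = 2 - 1 = 1)
n(s) = -4 + s (n(s) = -4 + ((2 - 2) + s) = -4 + (0 + s) = -4 + s)
n(x(-5, -2)*B(1) + W(-1))² = (-4 + (-2*(-2)*1 - 1))² = (-4 + (4*1 - 1))² = (-4 + (4 - 1))² = (-4 + 3)² = (-1)² = 1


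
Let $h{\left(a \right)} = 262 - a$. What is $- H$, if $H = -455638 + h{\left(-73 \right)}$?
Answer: $455303$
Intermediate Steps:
$H = -455303$ ($H = -455638 + \left(262 - -73\right) = -455638 + \left(262 + 73\right) = -455638 + 335 = -455303$)
$- H = \left(-1\right) \left(-455303\right) = 455303$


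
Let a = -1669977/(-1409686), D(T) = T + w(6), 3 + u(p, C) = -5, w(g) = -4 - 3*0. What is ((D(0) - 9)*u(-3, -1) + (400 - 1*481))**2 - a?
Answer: 744053917/1409686 ≈ 527.82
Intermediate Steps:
w(g) = -4 (w(g) = -4 + 0 = -4)
u(p, C) = -8 (u(p, C) = -3 - 5 = -8)
D(T) = -4 + T (D(T) = T - 4 = -4 + T)
a = 1669977/1409686 (a = -1669977*(-1/1409686) = 1669977/1409686 ≈ 1.1846)
((D(0) - 9)*u(-3, -1) + (400 - 1*481))**2 - a = (((-4 + 0) - 9)*(-8) + (400 - 1*481))**2 - 1*1669977/1409686 = ((-4 - 9)*(-8) + (400 - 481))**2 - 1669977/1409686 = (-13*(-8) - 81)**2 - 1669977/1409686 = (104 - 81)**2 - 1669977/1409686 = 23**2 - 1669977/1409686 = 529 - 1669977/1409686 = 744053917/1409686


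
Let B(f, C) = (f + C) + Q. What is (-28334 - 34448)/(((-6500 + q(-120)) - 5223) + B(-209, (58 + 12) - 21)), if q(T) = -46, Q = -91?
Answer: 31391/6010 ≈ 5.2231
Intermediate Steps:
B(f, C) = -91 + C + f (B(f, C) = (f + C) - 91 = (C + f) - 91 = -91 + C + f)
(-28334 - 34448)/(((-6500 + q(-120)) - 5223) + B(-209, (58 + 12) - 21)) = (-28334 - 34448)/(((-6500 - 46) - 5223) + (-91 + ((58 + 12) - 21) - 209)) = -62782/((-6546 - 5223) + (-91 + (70 - 21) - 209)) = -62782/(-11769 + (-91 + 49 - 209)) = -62782/(-11769 - 251) = -62782/(-12020) = -62782*(-1/12020) = 31391/6010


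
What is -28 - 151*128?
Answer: -19356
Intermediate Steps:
-28 - 151*128 = -28 - 19328 = -19356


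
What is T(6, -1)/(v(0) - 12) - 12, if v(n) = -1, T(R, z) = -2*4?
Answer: -148/13 ≈ -11.385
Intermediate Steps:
T(R, z) = -8
T(6, -1)/(v(0) - 12) - 12 = -8/(-1 - 12) - 12 = -8/(-13) - 12 = -1/13*(-8) - 12 = 8/13 - 12 = -148/13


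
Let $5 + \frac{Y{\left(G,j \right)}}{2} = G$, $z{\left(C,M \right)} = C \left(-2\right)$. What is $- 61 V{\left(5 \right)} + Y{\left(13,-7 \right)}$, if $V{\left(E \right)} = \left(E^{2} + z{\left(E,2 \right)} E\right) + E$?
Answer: $1236$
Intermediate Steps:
$z{\left(C,M \right)} = - 2 C$
$V{\left(E \right)} = E - E^{2}$ ($V{\left(E \right)} = \left(E^{2} + - 2 E E\right) + E = \left(E^{2} - 2 E^{2}\right) + E = - E^{2} + E = E - E^{2}$)
$Y{\left(G,j \right)} = -10 + 2 G$
$- 61 V{\left(5 \right)} + Y{\left(13,-7 \right)} = - 61 \cdot 5 \left(1 - 5\right) + \left(-10 + 2 \cdot 13\right) = - 61 \cdot 5 \left(1 - 5\right) + \left(-10 + 26\right) = - 61 \cdot 5 \left(-4\right) + 16 = \left(-61\right) \left(-20\right) + 16 = 1220 + 16 = 1236$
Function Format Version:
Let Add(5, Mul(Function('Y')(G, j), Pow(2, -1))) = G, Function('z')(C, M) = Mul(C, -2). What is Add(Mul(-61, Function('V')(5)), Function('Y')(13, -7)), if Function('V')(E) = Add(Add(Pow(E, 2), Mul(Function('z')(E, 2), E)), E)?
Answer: 1236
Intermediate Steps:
Function('z')(C, M) = Mul(-2, C)
Function('V')(E) = Add(E, Mul(-1, Pow(E, 2))) (Function('V')(E) = Add(Add(Pow(E, 2), Mul(Mul(-2, E), E)), E) = Add(Add(Pow(E, 2), Mul(-2, Pow(E, 2))), E) = Add(Mul(-1, Pow(E, 2)), E) = Add(E, Mul(-1, Pow(E, 2))))
Function('Y')(G, j) = Add(-10, Mul(2, G))
Add(Mul(-61, Function('V')(5)), Function('Y')(13, -7)) = Add(Mul(-61, Mul(5, Add(1, Mul(-1, 5)))), Add(-10, Mul(2, 13))) = Add(Mul(-61, Mul(5, Add(1, -5))), Add(-10, 26)) = Add(Mul(-61, Mul(5, -4)), 16) = Add(Mul(-61, -20), 16) = Add(1220, 16) = 1236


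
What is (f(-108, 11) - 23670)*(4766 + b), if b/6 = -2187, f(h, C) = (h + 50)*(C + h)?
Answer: 150775664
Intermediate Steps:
f(h, C) = (50 + h)*(C + h)
b = -13122 (b = 6*(-2187) = -13122)
(f(-108, 11) - 23670)*(4766 + b) = (((-108)² + 50*11 + 50*(-108) + 11*(-108)) - 23670)*(4766 - 13122) = ((11664 + 550 - 5400 - 1188) - 23670)*(-8356) = (5626 - 23670)*(-8356) = -18044*(-8356) = 150775664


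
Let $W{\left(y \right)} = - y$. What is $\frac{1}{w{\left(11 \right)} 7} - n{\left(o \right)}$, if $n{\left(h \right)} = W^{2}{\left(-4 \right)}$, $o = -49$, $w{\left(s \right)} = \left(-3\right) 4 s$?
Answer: $- \frac{14785}{924} \approx -16.001$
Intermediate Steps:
$w{\left(s \right)} = - 12 s$
$n{\left(h \right)} = 16$ ($n{\left(h \right)} = \left(\left(-1\right) \left(-4\right)\right)^{2} = 4^{2} = 16$)
$\frac{1}{w{\left(11 \right)} 7} - n{\left(o \right)} = \frac{1}{\left(-12\right) 11 \cdot 7} - 16 = \frac{1}{\left(-132\right) 7} - 16 = \frac{1}{-924} - 16 = - \frac{1}{924} - 16 = - \frac{14785}{924}$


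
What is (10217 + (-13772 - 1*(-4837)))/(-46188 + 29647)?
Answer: -1282/16541 ≈ -0.077504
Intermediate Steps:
(10217 + (-13772 - 1*(-4837)))/(-46188 + 29647) = (10217 + (-13772 + 4837))/(-16541) = (10217 - 8935)*(-1/16541) = 1282*(-1/16541) = -1282/16541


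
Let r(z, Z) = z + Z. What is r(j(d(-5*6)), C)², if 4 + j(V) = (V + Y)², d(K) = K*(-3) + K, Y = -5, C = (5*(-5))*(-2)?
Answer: 9431041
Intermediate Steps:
C = 50 (C = -25*(-2) = 50)
d(K) = -2*K (d(K) = -3*K + K = -2*K)
j(V) = -4 + (-5 + V)² (j(V) = -4 + (V - 5)² = -4 + (-5 + V)²)
r(z, Z) = Z + z
r(j(d(-5*6)), C)² = (50 + (-4 + (-5 - (-10)*6)²))² = (50 + (-4 + (-5 - 2*(-30))²))² = (50 + (-4 + (-5 + 60)²))² = (50 + (-4 + 55²))² = (50 + (-4 + 3025))² = (50 + 3021)² = 3071² = 9431041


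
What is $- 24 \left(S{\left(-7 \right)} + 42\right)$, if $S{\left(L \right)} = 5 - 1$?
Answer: $-1104$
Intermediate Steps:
$S{\left(L \right)} = 4$ ($S{\left(L \right)} = 5 - 1 = 4$)
$- 24 \left(S{\left(-7 \right)} + 42\right) = - 24 \left(4 + 42\right) = \left(-24\right) 46 = -1104$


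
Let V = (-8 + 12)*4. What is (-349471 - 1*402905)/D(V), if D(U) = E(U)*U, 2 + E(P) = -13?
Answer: 31349/10 ≈ 3134.9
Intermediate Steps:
E(P) = -15 (E(P) = -2 - 13 = -15)
V = 16 (V = 4*4 = 16)
D(U) = -15*U
(-349471 - 1*402905)/D(V) = (-349471 - 1*402905)/((-15*16)) = (-349471 - 402905)/(-240) = -752376*(-1/240) = 31349/10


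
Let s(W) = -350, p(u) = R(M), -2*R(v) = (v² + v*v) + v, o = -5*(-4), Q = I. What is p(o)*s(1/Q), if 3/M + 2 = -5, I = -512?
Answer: -75/7 ≈ -10.714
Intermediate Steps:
M = -3/7 (M = 3/(-2 - 5) = 3/(-7) = 3*(-⅐) = -3/7 ≈ -0.42857)
Q = -512
o = 20
R(v) = -v² - v/2 (R(v) = -((v² + v*v) + v)/2 = -((v² + v²) + v)/2 = -(2*v² + v)/2 = -(v + 2*v²)/2 = -v² - v/2)
p(u) = 3/98 (p(u) = -1*(-3/7)*(½ - 3/7) = -1*(-3/7)*1/14 = 3/98)
p(o)*s(1/Q) = (3/98)*(-350) = -75/7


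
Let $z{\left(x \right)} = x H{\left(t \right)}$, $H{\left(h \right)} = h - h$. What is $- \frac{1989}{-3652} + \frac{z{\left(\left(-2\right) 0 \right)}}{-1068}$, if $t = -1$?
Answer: $\frac{1989}{3652} \approx 0.54463$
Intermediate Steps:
$H{\left(h \right)} = 0$
$z{\left(x \right)} = 0$ ($z{\left(x \right)} = x 0 = 0$)
$- \frac{1989}{-3652} + \frac{z{\left(\left(-2\right) 0 \right)}}{-1068} = - \frac{1989}{-3652} + \frac{0}{-1068} = \left(-1989\right) \left(- \frac{1}{3652}\right) + 0 \left(- \frac{1}{1068}\right) = \frac{1989}{3652} + 0 = \frac{1989}{3652}$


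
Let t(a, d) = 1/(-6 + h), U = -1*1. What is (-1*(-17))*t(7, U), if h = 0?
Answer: -17/6 ≈ -2.8333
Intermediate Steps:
U = -1
t(a, d) = -⅙ (t(a, d) = 1/(-6 + 0) = 1/(-6) = -⅙)
(-1*(-17))*t(7, U) = -1*(-17)*(-⅙) = 17*(-⅙) = -17/6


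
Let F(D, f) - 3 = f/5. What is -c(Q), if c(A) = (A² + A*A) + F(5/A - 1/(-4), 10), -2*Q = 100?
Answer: -5005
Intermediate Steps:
Q = -50 (Q = -½*100 = -50)
F(D, f) = 3 + f/5
c(A) = 5 + 2*A² (c(A) = (A² + A*A) + (3 + (⅕)*10) = (A² + A²) + (3 + 2) = 2*A² + 5 = 5 + 2*A²)
-c(Q) = -(5 + 2*(-50)²) = -(5 + 2*2500) = -(5 + 5000) = -1*5005 = -5005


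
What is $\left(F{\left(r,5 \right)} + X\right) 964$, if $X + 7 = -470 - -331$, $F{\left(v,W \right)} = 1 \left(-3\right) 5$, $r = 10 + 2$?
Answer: $-155204$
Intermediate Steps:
$r = 12$
$F{\left(v,W \right)} = -15$ ($F{\left(v,W \right)} = \left(-3\right) 5 = -15$)
$X = -146$ ($X = -7 - 139 = -146$)
$\left(F{\left(r,5 \right)} + X\right) 964 = \left(-15 - 146\right) 964 = \left(-161\right) 964 = -155204$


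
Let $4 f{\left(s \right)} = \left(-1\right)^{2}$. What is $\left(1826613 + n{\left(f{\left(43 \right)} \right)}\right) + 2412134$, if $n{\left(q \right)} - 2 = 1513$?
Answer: $4240262$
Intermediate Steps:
$f{\left(s \right)} = \frac{1}{4}$ ($f{\left(s \right)} = \frac{\left(-1\right)^{2}}{4} = \frac{1}{4} \cdot 1 = \frac{1}{4}$)
$n{\left(q \right)} = 1515$ ($n{\left(q \right)} = 2 + 1513 = 1515$)
$\left(1826613 + n{\left(f{\left(43 \right)} \right)}\right) + 2412134 = \left(1826613 + 1515\right) + 2412134 = 1828128 + 2412134 = 4240262$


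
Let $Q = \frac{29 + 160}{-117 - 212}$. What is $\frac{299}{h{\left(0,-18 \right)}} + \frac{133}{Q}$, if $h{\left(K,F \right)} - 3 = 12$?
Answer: $- \frac{28564}{135} \approx -211.59$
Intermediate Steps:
$Q = - \frac{27}{47}$ ($Q = \frac{189}{-329} = 189 \left(- \frac{1}{329}\right) = - \frac{27}{47} \approx -0.57447$)
$h{\left(K,F \right)} = 15$ ($h{\left(K,F \right)} = 3 + 12 = 15$)
$\frac{299}{h{\left(0,-18 \right)}} + \frac{133}{Q} = \frac{299}{15} + \frac{133}{- \frac{27}{47}} = 299 \cdot \frac{1}{15} + 133 \left(- \frac{47}{27}\right) = \frac{299}{15} - \frac{6251}{27} = - \frac{28564}{135}$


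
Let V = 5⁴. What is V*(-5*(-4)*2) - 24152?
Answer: 848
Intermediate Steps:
V = 625
V*(-5*(-4)*2) - 24152 = 625*(-5*(-4)*2) - 24152 = 625*(20*2) - 24152 = 625*40 - 24152 = 25000 - 24152 = 848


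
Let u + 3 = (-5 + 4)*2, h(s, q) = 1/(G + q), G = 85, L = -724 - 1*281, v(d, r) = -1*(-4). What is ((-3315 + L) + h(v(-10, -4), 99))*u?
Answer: 3974395/184 ≈ 21600.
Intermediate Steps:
v(d, r) = 4
L = -1005 (L = -724 - 281 = -1005)
h(s, q) = 1/(85 + q)
u = -5 (u = -3 + (-5 + 4)*2 = -3 - 1*2 = -3 - 2 = -5)
((-3315 + L) + h(v(-10, -4), 99))*u = ((-3315 - 1005) + 1/(85 + 99))*(-5) = (-4320 + 1/184)*(-5) = -794879/184*(-5) = 3974395/184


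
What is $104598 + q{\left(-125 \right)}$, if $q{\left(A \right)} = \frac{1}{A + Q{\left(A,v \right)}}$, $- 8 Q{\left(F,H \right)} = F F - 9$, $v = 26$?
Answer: $\frac{217250045}{2077} \approx 1.046 \cdot 10^{5}$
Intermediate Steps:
$Q{\left(F,H \right)} = \frac{9}{8} - \frac{F^{2}}{8}$ ($Q{\left(F,H \right)} = - \frac{F F - 9}{8} = - \frac{F^{2} - 9}{8} = - \frac{-9 + F^{2}}{8} = \frac{9}{8} - \frac{F^{2}}{8}$)
$q{\left(A \right)} = \frac{1}{\frac{9}{8} + A - \frac{A^{2}}{8}}$ ($q{\left(A \right)} = \frac{1}{A - \left(- \frac{9}{8} + \frac{A^{2}}{8}\right)} = \frac{1}{\frac{9}{8} + A - \frac{A^{2}}{8}}$)
$104598 + q{\left(-125 \right)} = 104598 + \frac{8}{9 - \left(-125\right)^{2} + 8 \left(-125\right)} = 104598 + \frac{8}{9 - 15625 - 1000} = 104598 + \frac{8}{-16616} = 104598 + 8 \left(- \frac{1}{16616}\right) = 104598 - \frac{1}{2077} = \frac{217250045}{2077}$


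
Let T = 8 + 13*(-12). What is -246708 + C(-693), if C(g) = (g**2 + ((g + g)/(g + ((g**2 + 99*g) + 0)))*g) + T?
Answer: 138403435/593 ≈ 2.3340e+5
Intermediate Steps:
T = -148 (T = 8 - 156 = -148)
C(g) = -148 + g**2 + 2*g**2/(g**2 + 100*g) (C(g) = (g**2 + ((g + g)/(g + ((g**2 + 99*g) + 0)))*g) - 148 = (g**2 + ((2*g)/(g + (g**2 + 99*g)))*g) - 148 = (g**2 + ((2*g)/(g**2 + 100*g))*g) - 148 = (g**2 + (2*g/(g**2 + 100*g))*g) - 148 = (g**2 + 2*g**2/(g**2 + 100*g)) - 148 = -148 + g**2 + 2*g**2/(g**2 + 100*g))
-246708 + C(-693) = -246708 + (-14800 + (-693)**3 - 146*(-693) + 100*(-693)**2)/(100 - 693) = -246708 + (-14800 - 332812557 + 101178 + 100*480249)/(-593) = -246708 - (-14800 - 332812557 + 101178 + 48024900)/593 = -246708 - 1/593*(-284701279) = -246708 + 284701279/593 = 138403435/593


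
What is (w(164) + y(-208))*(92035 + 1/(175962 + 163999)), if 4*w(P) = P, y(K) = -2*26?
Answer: -344171416996/339961 ≈ -1.0124e+6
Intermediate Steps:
y(K) = -52
w(P) = P/4
(w(164) + y(-208))*(92035 + 1/(175962 + 163999)) = ((¼)*164 - 52)*(92035 + 1/(175962 + 163999)) = (41 - 52)*(92035 + 1/339961) = -11*(92035 + 1/339961) = -11*31288310636/339961 = -344171416996/339961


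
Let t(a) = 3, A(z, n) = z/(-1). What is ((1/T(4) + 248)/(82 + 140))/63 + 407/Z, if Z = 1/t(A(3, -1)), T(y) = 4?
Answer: 22769539/18648 ≈ 1221.0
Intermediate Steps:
A(z, n) = -z (A(z, n) = z*(-1) = -z)
Z = ⅓ (Z = 1/3 = ⅓ ≈ 0.33333)
((1/T(4) + 248)/(82 + 140))/63 + 407/Z = ((1/4 + 248)/(82 + 140))/63 + 407/(⅓) = ((¼ + 248)/222)*(1/63) + 407*3 = ((993/4)*(1/222))*(1/63) + 1221 = (331/296)*(1/63) + 1221 = 331/18648 + 1221 = 22769539/18648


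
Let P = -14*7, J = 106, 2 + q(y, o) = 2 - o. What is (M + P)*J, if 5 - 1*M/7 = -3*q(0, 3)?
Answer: -13356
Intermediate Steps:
q(y, o) = -o (q(y, o) = -2 + (2 - o) = -o)
M = -28 (M = 35 - (-21)*(-1*3) = 35 - (-21)*(-3) = 35 - 7*9 = 35 - 63 = -28)
P = -98
(M + P)*J = (-28 - 98)*106 = -126*106 = -13356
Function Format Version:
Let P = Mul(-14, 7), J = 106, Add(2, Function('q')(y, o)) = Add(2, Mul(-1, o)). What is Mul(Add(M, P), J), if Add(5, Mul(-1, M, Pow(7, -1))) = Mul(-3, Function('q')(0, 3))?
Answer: -13356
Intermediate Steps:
Function('q')(y, o) = Mul(-1, o) (Function('q')(y, o) = Add(-2, Add(2, Mul(-1, o))) = Mul(-1, o))
M = -28 (M = Add(35, Mul(-7, Mul(-3, Mul(-1, 3)))) = Add(35, Mul(-7, Mul(-3, -3))) = Add(35, Mul(-7, 9)) = Add(35, -63) = -28)
P = -98
Mul(Add(M, P), J) = Mul(Add(-28, -98), 106) = Mul(-126, 106) = -13356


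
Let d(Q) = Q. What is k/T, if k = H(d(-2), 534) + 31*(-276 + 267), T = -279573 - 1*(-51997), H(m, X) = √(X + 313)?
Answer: 279/227576 - 11*√7/227576 ≈ 0.0010981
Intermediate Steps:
H(m, X) = √(313 + X)
T = -227576 (T = -279573 + 51997 = -227576)
k = -279 + 11*√7 (k = √(313 + 534) + 31*(-276 + 267) = √847 + 31*(-9) = 11*√7 - 279 = -279 + 11*√7 ≈ -249.90)
k/T = (-279 + 11*√7)/(-227576) = (-279 + 11*√7)*(-1/227576) = 279/227576 - 11*√7/227576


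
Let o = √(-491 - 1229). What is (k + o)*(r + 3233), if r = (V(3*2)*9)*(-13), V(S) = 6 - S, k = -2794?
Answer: -9033002 + 6466*I*√430 ≈ -9.033e+6 + 1.3408e+5*I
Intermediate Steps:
o = 2*I*√430 (o = √(-1720) = 2*I*√430 ≈ 41.473*I)
r = 0 (r = ((6 - 3*2)*9)*(-13) = ((6 - 1*6)*9)*(-13) = ((6 - 6)*9)*(-13) = (0*9)*(-13) = 0*(-13) = 0)
(k + o)*(r + 3233) = (-2794 + 2*I*√430)*(0 + 3233) = (-2794 + 2*I*√430)*3233 = -9033002 + 6466*I*√430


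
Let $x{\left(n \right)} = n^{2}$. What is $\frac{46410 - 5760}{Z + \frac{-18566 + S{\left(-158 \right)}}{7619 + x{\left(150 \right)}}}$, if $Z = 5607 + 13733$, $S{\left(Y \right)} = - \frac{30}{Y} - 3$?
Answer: $\frac{48361325325}{23008074202} \approx 2.1019$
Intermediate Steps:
$S{\left(Y \right)} = -3 - \frac{30}{Y}$
$Z = 19340$
$\frac{46410 - 5760}{Z + \frac{-18566 + S{\left(-158 \right)}}{7619 + x{\left(150 \right)}}} = \frac{46410 - 5760}{19340 + \frac{-18566 - \left(3 + \frac{30}{-158}\right)}{7619 + 150^{2}}} = \frac{40650}{19340 + \frac{-18566 - \frac{222}{79}}{7619 + 22500}} = \frac{40650}{19340 + \frac{-18566 + \left(-3 + \frac{15}{79}\right)}{30119}} = \frac{40650}{19340 + \left(-18566 - \frac{222}{79}\right) \frac{1}{30119}} = \frac{40650}{19340 - \frac{1466936}{2379401}} = \frac{40650}{\frac{46016148404}{2379401}} = 40650 \cdot \frac{2379401}{46016148404} = \frac{48361325325}{23008074202}$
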